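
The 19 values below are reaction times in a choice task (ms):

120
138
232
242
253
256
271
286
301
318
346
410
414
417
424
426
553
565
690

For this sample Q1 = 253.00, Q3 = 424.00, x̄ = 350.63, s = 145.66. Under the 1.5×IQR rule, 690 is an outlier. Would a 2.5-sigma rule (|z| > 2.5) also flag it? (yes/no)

z = (690 − 350.63) / 145.66 = 2.33.
|z| = 2.33 ≤ 2.5.

no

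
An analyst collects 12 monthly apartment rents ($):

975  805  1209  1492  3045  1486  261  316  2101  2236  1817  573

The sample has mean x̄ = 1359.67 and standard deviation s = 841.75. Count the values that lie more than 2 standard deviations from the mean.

Cutoffs: x̄ ± 2s = [-323.83, 3043.17].
Outside the cutoffs: 3045.

1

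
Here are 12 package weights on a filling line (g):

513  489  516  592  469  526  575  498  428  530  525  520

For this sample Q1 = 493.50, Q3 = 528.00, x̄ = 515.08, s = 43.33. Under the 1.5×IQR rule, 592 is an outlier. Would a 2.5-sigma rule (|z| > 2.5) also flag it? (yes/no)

no

z = (592 − 515.08) / 43.33 = 1.78.
|z| = 1.78 ≤ 2.5.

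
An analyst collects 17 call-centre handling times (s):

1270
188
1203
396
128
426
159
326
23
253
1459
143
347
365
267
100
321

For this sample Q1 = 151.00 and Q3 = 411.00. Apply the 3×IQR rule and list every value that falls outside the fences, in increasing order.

IQR = Q3 − Q1 = 411.00 − 151.00 = 260.00.
Lower fence = Q1 − 3·IQR = 151.00 − 780.00 = -629.00.
Upper fence = Q3 + 3·IQR = 411.00 + 780.00 = 1191.00.
1203 > 1191.00 → outlier.
1270 > 1191.00 → outlier.
1459 > 1191.00 → outlier.
All remaining values lie within [-629.00, 1191.00].

1203, 1270, 1459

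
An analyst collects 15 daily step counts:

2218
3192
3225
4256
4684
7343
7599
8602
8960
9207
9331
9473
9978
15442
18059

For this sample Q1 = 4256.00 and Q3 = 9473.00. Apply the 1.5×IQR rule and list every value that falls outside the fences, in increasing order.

18059

IQR = Q3 − Q1 = 9473.00 − 4256.00 = 5217.00.
Lower fence = Q1 − 1.5·IQR = 4256.00 − 7825.50 = -3569.50.
Upper fence = Q3 + 1.5·IQR = 9473.00 + 7825.50 = 17298.50.
18059 > 17298.50 → outlier.
All remaining values lie within [-3569.50, 17298.50].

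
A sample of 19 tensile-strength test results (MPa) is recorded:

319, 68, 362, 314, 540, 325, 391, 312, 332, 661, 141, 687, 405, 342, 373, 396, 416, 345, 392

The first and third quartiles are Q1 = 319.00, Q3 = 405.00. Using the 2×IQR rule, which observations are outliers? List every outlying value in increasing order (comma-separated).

IQR = Q3 − Q1 = 405.00 − 319.00 = 86.00.
Lower fence = Q1 − 2·IQR = 319.00 − 172.00 = 147.00.
Upper fence = Q3 + 2·IQR = 405.00 + 172.00 = 577.00.
68 < 147.00 → outlier.
141 < 147.00 → outlier.
661 > 577.00 → outlier.
687 > 577.00 → outlier.
All remaining values lie within [147.00, 577.00].

68, 141, 661, 687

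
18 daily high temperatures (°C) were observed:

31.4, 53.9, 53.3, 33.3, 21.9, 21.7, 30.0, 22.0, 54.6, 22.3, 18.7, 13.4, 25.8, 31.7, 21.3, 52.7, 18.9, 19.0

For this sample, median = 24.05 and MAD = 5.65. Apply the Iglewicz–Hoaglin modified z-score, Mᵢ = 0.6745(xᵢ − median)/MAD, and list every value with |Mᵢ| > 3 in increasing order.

|Mᵢ| > 3 ⇔ |xᵢ − 24.05| > 3·5.65/0.6745 = 25.13.
So outliers lie outside [-1.08, 49.18].
52.7: M = 3.42 → outlier.
53.3: M = 3.49 → outlier.
53.9: M = 3.56 → outlier.
54.6: M = 3.65 → outlier.

52.7, 53.3, 53.9, 54.6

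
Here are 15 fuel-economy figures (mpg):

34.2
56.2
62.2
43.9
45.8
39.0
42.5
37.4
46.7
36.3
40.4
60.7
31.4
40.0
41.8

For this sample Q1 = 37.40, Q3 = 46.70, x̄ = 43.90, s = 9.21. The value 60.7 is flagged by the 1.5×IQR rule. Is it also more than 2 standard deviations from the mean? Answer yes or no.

no

z = (60.7 − 43.90) / 9.21 = 1.82.
|z| = 1.82 ≤ 2.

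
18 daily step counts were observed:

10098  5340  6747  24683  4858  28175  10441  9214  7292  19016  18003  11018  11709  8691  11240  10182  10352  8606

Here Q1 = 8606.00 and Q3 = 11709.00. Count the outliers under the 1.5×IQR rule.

4

IQR = 3103.00; fences at 8606.00 − 4654.50 = 3951.50 and 11709.00 + 4654.50 = 16363.50.
Outside the cutoffs: 18003, 19016, 24683, 28175.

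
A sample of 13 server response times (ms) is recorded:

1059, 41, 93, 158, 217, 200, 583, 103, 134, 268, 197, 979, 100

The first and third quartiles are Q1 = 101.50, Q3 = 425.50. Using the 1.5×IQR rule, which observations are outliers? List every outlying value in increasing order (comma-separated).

979, 1059

IQR = Q3 − Q1 = 425.50 − 101.50 = 324.00.
Lower fence = Q1 − 1.5·IQR = 101.50 − 486.00 = -384.50.
Upper fence = Q3 + 1.5·IQR = 425.50 + 486.00 = 911.50.
979 > 911.50 → outlier.
1059 > 911.50 → outlier.
All remaining values lie within [-384.50, 911.50].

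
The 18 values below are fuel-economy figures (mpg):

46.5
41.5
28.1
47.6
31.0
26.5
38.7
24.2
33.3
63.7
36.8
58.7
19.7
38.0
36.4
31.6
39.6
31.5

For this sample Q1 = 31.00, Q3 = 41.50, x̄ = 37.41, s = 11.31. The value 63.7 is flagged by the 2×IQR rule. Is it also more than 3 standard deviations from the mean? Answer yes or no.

no

z = (63.7 − 37.41) / 11.31 = 2.32.
|z| = 2.32 ≤ 3.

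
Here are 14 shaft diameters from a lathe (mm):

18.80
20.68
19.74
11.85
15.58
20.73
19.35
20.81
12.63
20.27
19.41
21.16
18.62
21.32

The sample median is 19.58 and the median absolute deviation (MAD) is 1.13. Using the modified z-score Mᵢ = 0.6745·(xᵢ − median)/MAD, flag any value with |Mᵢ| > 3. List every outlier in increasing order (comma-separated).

11.85, 12.63

|Mᵢ| > 3 ⇔ |xᵢ − 19.58| > 3·1.13/0.6745 = 5.03.
So outliers lie outside [14.55, 24.61].
11.85: M = -4.61 → outlier.
12.63: M = -4.15 → outlier.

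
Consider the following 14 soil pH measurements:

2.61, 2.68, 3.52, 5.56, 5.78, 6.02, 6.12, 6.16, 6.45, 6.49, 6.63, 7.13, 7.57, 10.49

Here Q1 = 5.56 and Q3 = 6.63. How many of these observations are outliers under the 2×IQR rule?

3

IQR = 1.07; fences at 5.56 − 2.14 = 3.42 and 6.63 + 2.14 = 8.77.
Outside the cutoffs: 2.61, 2.68, 10.49.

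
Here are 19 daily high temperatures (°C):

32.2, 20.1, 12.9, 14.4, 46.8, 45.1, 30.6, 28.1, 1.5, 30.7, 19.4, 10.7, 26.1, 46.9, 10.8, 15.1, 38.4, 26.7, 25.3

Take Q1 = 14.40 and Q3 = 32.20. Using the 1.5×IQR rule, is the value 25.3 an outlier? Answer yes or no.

IQR = Q3 − Q1 = 32.20 − 14.40 = 17.80.
Lower fence = Q1 − 1.5·IQR = 14.40 − 26.70 = -12.30.
Upper fence = Q3 + 1.5·IQR = 32.20 + 26.70 = 58.90.
25.3 lies within [-12.30, 58.90].

no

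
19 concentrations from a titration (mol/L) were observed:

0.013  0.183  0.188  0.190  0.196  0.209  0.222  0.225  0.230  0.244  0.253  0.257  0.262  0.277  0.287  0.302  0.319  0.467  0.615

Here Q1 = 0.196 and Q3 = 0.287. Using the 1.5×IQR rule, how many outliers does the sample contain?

IQR = 0.091; fences at 0.196 − 0.1365 = 0.0595 and 0.287 + 0.1365 = 0.4235.
Outside the cutoffs: 0.013, 0.467, 0.615.

3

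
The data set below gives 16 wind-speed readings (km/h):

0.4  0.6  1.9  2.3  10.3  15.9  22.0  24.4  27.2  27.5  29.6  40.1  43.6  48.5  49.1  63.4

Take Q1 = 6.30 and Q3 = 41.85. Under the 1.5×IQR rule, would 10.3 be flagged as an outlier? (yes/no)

IQR = Q3 − Q1 = 41.85 − 6.30 = 35.55.
Lower fence = Q1 − 1.5·IQR = 6.30 − 53.325 = -47.025.
Upper fence = Q3 + 1.5·IQR = 41.85 + 53.325 = 95.175.
10.3 lies within [-47.025, 95.175].

no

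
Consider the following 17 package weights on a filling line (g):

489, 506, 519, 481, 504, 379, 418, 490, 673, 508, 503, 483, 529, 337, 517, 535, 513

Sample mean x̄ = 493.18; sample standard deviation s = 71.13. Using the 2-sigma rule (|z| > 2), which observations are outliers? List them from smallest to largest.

337, 673

Cutoffs at x̄ ± 2s: 493.18 ± 2·71.13 = [350.92, 635.44].
337: z = -2.20, |z| > 2 → outlier.
673: z = 2.53, |z| > 2 → outlier.
Every other value lies within [350.92, 635.44].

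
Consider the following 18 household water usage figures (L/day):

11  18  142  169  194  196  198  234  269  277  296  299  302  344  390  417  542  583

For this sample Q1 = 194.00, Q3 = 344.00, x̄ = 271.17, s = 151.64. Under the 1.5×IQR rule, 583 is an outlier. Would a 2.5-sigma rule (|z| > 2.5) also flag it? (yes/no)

z = (583 − 271.17) / 151.64 = 2.06.
|z| = 2.06 ≤ 2.5.

no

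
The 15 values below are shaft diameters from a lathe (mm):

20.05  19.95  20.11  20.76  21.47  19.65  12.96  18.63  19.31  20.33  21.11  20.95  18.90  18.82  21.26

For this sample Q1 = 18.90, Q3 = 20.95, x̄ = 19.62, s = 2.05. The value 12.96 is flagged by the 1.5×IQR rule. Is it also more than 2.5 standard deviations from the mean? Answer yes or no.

yes

z = (12.96 − 19.62) / 2.05 = -3.25.
|z| = 3.25 > 2.5.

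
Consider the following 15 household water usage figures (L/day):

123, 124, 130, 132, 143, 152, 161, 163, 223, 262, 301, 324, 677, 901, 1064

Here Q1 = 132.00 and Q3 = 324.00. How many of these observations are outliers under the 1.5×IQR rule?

IQR = 192.00; fences at 132.00 − 288.00 = -156.00 and 324.00 + 288.00 = 612.00.
Outside the cutoffs: 677, 901, 1064.

3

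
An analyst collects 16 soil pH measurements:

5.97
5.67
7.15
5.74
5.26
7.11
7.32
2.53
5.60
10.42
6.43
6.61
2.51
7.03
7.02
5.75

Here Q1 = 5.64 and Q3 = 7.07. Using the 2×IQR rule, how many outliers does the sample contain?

IQR = 1.43; fences at 5.64 − 2.86 = 2.78 and 7.07 + 2.86 = 9.93.
Outside the cutoffs: 2.51, 2.53, 10.42.

3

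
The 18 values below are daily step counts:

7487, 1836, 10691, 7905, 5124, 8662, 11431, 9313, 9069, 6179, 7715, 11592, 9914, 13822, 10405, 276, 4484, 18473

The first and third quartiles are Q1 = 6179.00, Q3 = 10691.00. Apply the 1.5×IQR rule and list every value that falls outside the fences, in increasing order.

IQR = Q3 − Q1 = 10691.00 − 6179.00 = 4512.00.
Lower fence = Q1 − 1.5·IQR = 6179.00 − 6768.00 = -589.00.
Upper fence = Q3 + 1.5·IQR = 10691.00 + 6768.00 = 17459.00.
18473 > 17459.00 → outlier.
All remaining values lie within [-589.00, 17459.00].

18473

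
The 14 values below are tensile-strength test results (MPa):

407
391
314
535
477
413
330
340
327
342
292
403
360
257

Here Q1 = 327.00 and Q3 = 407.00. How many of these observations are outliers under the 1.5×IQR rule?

1

IQR = 80.00; fences at 327.00 − 120.00 = 207.00 and 407.00 + 120.00 = 527.00.
Outside the cutoffs: 535.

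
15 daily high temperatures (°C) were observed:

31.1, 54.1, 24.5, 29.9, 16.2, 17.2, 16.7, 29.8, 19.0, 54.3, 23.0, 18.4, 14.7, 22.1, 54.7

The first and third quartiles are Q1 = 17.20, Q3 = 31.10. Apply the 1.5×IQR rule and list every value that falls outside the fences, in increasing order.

IQR = Q3 − Q1 = 31.10 − 17.20 = 13.90.
Lower fence = Q1 − 1.5·IQR = 17.20 − 20.85 = -3.65.
Upper fence = Q3 + 1.5·IQR = 31.10 + 20.85 = 51.95.
54.1 > 51.95 → outlier.
54.3 > 51.95 → outlier.
54.7 > 51.95 → outlier.
All remaining values lie within [-3.65, 51.95].

54.1, 54.3, 54.7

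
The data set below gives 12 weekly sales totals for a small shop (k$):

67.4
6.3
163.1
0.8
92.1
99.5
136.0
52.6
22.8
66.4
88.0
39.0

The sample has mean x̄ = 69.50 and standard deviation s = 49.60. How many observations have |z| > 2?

0

Cutoffs: x̄ ± 2s = [-29.70, 168.70].
Every value lies within the cutoffs.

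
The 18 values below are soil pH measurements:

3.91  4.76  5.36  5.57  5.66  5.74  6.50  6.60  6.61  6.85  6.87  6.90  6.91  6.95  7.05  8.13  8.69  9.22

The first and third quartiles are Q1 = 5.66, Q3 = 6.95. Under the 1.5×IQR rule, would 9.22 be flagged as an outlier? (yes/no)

IQR = Q3 − Q1 = 6.95 − 5.66 = 1.29.
Lower fence = Q1 − 1.5·IQR = 5.66 − 1.935 = 3.725.
Upper fence = Q3 + 1.5·IQR = 6.95 + 1.935 = 8.885.
9.22 lies above the upper fence.

yes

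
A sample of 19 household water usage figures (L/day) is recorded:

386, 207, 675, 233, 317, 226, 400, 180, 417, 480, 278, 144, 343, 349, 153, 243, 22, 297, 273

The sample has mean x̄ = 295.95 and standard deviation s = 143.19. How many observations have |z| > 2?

Cutoffs: x̄ ± 2s = [9.57, 582.33].
Outside the cutoffs: 675.

1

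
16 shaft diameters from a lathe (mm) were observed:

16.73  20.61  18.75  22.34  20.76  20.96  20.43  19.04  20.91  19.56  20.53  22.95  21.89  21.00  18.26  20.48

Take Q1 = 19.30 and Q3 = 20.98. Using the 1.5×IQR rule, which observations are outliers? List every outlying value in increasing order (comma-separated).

IQR = Q3 − Q1 = 20.98 − 19.30 = 1.68.
Lower fence = Q1 − 1.5·IQR = 19.30 − 2.52 = 16.78.
Upper fence = Q3 + 1.5·IQR = 20.98 + 2.52 = 23.50.
16.73 < 16.78 → outlier.
All remaining values lie within [16.78, 23.50].

16.73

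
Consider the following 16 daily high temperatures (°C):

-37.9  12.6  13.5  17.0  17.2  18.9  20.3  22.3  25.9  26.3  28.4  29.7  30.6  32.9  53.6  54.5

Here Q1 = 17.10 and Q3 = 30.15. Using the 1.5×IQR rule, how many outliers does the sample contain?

IQR = 13.05; fences at 17.10 − 19.575 = -2.475 and 30.15 + 19.575 = 49.725.
Outside the cutoffs: -37.9, 53.6, 54.5.

3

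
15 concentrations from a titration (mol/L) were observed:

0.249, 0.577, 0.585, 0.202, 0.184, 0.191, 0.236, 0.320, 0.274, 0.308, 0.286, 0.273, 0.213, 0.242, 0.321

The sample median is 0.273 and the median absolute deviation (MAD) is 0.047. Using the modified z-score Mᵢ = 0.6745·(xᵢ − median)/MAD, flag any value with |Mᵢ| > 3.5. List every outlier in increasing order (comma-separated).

|Mᵢ| > 3.5 ⇔ |xᵢ − 0.273| > 3.5·0.047/0.6745 = 0.244.
So outliers lie outside [0.029, 0.517].
0.577: M = 4.36 → outlier.
0.585: M = 4.48 → outlier.

0.577, 0.585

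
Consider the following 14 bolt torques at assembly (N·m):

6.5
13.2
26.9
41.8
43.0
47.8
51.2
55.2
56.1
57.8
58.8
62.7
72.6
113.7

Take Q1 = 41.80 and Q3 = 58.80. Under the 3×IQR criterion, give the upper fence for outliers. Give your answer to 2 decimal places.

IQR = Q3 − Q1 = 58.80 − 41.80 = 17.00.
Lower fence = Q1 − 3·IQR = 41.80 − 51.00 = -9.20.
Upper fence = Q3 + 3·IQR = 58.80 + 51.00 = 109.80.

109.80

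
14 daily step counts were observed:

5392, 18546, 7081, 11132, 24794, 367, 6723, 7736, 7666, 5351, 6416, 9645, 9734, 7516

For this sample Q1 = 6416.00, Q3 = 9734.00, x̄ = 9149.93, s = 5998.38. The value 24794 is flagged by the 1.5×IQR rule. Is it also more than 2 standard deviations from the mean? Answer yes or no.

z = (24794 − 9149.93) / 5998.38 = 2.61.
|z| = 2.61 > 2.

yes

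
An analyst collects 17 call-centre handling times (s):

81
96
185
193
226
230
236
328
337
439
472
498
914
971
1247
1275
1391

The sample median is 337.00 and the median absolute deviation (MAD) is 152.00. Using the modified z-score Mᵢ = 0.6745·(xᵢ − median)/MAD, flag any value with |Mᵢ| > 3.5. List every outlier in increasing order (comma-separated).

|Mᵢ| > 3.5 ⇔ |xᵢ − 337.00| > 3.5·152.00/0.6745 = 788.73.
So outliers lie outside [-451.73, 1125.73].
1247: M = 4.04 → outlier.
1275: M = 4.16 → outlier.
1391: M = 4.68 → outlier.

1247, 1275, 1391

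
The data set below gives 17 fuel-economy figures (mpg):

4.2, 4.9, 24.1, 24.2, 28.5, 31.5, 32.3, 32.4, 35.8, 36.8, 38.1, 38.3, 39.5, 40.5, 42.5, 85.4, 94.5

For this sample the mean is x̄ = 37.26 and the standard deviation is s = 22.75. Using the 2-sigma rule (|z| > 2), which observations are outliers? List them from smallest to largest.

Cutoffs at x̄ ± 2s: 37.26 ± 2·22.75 = [-8.24, 82.76].
85.4: z = 2.12, |z| > 2 → outlier.
94.5: z = 2.52, |z| > 2 → outlier.
Every other value lies within [-8.24, 82.76].

85.4, 94.5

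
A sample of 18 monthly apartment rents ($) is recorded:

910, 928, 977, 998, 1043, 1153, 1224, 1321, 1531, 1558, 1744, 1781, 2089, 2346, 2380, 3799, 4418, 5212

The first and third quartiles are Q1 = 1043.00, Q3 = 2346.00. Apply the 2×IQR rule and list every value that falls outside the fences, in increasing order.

5212

IQR = Q3 − Q1 = 2346.00 − 1043.00 = 1303.00.
Lower fence = Q1 − 2·IQR = 1043.00 − 2606.00 = -1563.00.
Upper fence = Q3 + 2·IQR = 2346.00 + 2606.00 = 4952.00.
5212 > 4952.00 → outlier.
All remaining values lie within [-1563.00, 4952.00].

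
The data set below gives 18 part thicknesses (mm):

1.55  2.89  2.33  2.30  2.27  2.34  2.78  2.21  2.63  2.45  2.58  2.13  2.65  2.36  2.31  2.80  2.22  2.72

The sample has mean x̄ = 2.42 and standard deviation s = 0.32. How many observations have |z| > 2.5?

1

Cutoffs: x̄ ± 2.5s = [1.62, 3.22].
Outside the cutoffs: 1.55.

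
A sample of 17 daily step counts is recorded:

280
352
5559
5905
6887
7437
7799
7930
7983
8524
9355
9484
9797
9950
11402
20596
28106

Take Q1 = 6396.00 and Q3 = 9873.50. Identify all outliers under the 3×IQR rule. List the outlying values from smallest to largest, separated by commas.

IQR = Q3 − Q1 = 9873.50 − 6396.00 = 3477.50.
Lower fence = Q1 − 3·IQR = 6396.00 − 10432.50 = -4036.50.
Upper fence = Q3 + 3·IQR = 9873.50 + 10432.50 = 20306.00.
20596 > 20306.00 → outlier.
28106 > 20306.00 → outlier.
All remaining values lie within [-4036.50, 20306.00].

20596, 28106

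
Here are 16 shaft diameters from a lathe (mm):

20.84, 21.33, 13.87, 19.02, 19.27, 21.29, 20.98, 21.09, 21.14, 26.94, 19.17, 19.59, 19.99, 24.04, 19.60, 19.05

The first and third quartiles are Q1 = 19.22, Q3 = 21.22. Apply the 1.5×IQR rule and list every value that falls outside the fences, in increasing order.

IQR = Q3 − Q1 = 21.22 − 19.22 = 2.00.
Lower fence = Q1 − 1.5·IQR = 19.22 − 3.00 = 16.22.
Upper fence = Q3 + 1.5·IQR = 21.22 + 3.00 = 24.22.
13.87 < 16.22 → outlier.
26.94 > 24.22 → outlier.
All remaining values lie within [16.22, 24.22].

13.87, 26.94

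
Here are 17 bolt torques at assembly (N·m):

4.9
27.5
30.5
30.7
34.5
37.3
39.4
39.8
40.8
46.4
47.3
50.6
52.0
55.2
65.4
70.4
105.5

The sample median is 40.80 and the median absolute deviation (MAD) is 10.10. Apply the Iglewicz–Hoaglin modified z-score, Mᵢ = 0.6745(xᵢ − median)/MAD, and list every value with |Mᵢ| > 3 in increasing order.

105.5

|Mᵢ| > 3 ⇔ |xᵢ − 40.80| > 3·10.10/0.6745 = 44.92.
So outliers lie outside [-4.12, 85.72].
105.5: M = 4.32 → outlier.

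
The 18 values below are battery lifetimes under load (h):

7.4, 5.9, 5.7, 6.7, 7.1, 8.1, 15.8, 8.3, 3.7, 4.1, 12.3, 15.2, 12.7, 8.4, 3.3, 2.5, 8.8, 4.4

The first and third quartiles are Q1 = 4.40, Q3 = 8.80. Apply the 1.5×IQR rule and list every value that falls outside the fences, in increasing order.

IQR = Q3 − Q1 = 8.80 − 4.40 = 4.40.
Lower fence = Q1 − 1.5·IQR = 4.40 − 6.60 = -2.20.
Upper fence = Q3 + 1.5·IQR = 8.80 + 6.60 = 15.40.
15.8 > 15.40 → outlier.
All remaining values lie within [-2.20, 15.40].

15.8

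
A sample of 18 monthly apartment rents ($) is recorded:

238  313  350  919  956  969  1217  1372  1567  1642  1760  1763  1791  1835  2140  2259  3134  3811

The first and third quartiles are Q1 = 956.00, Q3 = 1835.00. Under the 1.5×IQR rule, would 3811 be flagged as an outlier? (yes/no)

yes

IQR = Q3 − Q1 = 1835.00 − 956.00 = 879.00.
Lower fence = Q1 − 1.5·IQR = 956.00 − 1318.50 = -362.50.
Upper fence = Q3 + 1.5·IQR = 1835.00 + 1318.50 = 3153.50.
3811 lies above the upper fence.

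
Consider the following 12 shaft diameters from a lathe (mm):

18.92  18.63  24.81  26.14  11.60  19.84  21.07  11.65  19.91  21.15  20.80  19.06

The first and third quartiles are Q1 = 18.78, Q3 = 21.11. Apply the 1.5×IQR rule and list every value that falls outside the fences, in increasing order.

IQR = Q3 − Q1 = 21.11 − 18.78 = 2.33.
Lower fence = Q1 − 1.5·IQR = 18.78 − 3.495 = 15.285.
Upper fence = Q3 + 1.5·IQR = 21.11 + 3.495 = 24.605.
11.60 < 15.285 → outlier.
11.65 < 15.285 → outlier.
24.81 > 24.605 → outlier.
26.14 > 24.605 → outlier.
All remaining values lie within [15.285, 24.605].

11.60, 11.65, 24.81, 26.14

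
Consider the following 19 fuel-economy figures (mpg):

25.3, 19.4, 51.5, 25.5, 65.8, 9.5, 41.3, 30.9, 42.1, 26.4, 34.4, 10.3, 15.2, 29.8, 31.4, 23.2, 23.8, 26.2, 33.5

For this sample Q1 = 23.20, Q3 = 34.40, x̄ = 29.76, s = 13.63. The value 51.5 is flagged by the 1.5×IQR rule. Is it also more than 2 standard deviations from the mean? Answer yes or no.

z = (51.5 − 29.76) / 13.63 = 1.60.
|z| = 1.60 ≤ 2.

no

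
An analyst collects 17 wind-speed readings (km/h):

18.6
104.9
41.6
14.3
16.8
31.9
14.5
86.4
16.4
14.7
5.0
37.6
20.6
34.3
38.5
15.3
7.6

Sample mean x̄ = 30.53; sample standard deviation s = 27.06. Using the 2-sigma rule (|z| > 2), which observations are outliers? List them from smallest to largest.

86.4, 104.9

Cutoffs at x̄ ± 2s: 30.53 ± 2·27.06 = [-23.59, 84.65].
86.4: z = 2.06, |z| > 2 → outlier.
104.9: z = 2.75, |z| > 2 → outlier.
Every other value lies within [-23.59, 84.65].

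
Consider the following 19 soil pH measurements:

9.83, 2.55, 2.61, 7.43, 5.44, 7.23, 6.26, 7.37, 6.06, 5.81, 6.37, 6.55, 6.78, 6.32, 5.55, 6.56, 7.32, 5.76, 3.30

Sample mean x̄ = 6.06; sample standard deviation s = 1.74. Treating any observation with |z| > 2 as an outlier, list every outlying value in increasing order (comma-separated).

Cutoffs at x̄ ± 2s: 6.06 ± 2·1.74 = [2.58, 9.54].
2.55: z = -2.02, |z| > 2 → outlier.
9.83: z = 2.17, |z| > 2 → outlier.
Every other value lies within [2.58, 9.54].

2.55, 9.83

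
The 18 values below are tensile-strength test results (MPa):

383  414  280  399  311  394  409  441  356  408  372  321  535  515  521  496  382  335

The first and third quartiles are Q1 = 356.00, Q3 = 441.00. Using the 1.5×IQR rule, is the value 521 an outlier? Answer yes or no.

no

IQR = Q3 − Q1 = 441.00 − 356.00 = 85.00.
Lower fence = Q1 − 1.5·IQR = 356.00 − 127.50 = 228.50.
Upper fence = Q3 + 1.5·IQR = 441.00 + 127.50 = 568.50.
521 lies within [228.50, 568.50].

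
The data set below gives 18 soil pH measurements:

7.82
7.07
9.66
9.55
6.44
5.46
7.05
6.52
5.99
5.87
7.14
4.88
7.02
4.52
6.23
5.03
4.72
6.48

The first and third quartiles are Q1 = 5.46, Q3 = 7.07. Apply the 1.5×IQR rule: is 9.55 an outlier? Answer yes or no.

yes

IQR = Q3 − Q1 = 7.07 − 5.46 = 1.61.
Lower fence = Q1 − 1.5·IQR = 5.46 − 2.415 = 3.045.
Upper fence = Q3 + 1.5·IQR = 7.07 + 2.415 = 9.485.
9.55 lies above the upper fence.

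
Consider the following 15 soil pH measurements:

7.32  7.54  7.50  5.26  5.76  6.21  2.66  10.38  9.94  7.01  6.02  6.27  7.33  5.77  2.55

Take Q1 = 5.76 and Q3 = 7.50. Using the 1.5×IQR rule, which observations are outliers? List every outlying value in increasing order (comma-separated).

IQR = Q3 − Q1 = 7.50 − 5.76 = 1.74.
Lower fence = Q1 − 1.5·IQR = 5.76 − 2.61 = 3.15.
Upper fence = Q3 + 1.5·IQR = 7.50 + 2.61 = 10.11.
2.55 < 3.15 → outlier.
2.66 < 3.15 → outlier.
10.38 > 10.11 → outlier.
All remaining values lie within [3.15, 10.11].

2.55, 2.66, 10.38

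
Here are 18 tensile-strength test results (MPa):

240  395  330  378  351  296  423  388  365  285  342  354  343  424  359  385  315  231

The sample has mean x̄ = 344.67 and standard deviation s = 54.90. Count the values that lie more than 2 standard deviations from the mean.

1

Cutoffs: x̄ ± 2s = [234.87, 454.47].
Outside the cutoffs: 231.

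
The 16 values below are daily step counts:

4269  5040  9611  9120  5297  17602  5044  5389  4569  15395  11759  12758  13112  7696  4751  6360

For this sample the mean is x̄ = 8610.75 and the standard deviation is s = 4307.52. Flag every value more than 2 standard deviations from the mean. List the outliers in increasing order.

17602

Cutoffs at x̄ ± 2s: 8610.75 ± 2·4307.52 = [-4.29, 17225.79].
17602: z = 2.09, |z| > 2 → outlier.
Every other value lies within [-4.29, 17225.79].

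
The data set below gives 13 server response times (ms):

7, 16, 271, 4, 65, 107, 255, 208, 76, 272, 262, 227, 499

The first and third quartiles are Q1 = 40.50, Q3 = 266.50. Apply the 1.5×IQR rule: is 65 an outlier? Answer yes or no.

IQR = Q3 − Q1 = 266.50 − 40.50 = 226.00.
Lower fence = Q1 − 1.5·IQR = 40.50 − 339.00 = -298.50.
Upper fence = Q3 + 1.5·IQR = 266.50 + 339.00 = 605.50.
65 lies within [-298.50, 605.50].

no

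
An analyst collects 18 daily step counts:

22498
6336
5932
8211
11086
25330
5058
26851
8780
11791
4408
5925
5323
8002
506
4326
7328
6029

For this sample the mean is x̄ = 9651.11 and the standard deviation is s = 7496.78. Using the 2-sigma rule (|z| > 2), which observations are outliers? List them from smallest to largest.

Cutoffs at x̄ ± 2s: 9651.11 ± 2·7496.78 = [-5342.45, 24644.67].
25330: z = 2.09, |z| > 2 → outlier.
26851: z = 2.29, |z| > 2 → outlier.
Every other value lies within [-5342.45, 24644.67].

25330, 26851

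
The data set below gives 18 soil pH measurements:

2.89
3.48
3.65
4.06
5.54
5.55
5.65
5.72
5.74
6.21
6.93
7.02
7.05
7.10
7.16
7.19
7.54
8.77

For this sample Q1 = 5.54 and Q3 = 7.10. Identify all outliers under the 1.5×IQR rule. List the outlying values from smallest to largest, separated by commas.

2.89

IQR = Q3 − Q1 = 7.10 − 5.54 = 1.56.
Lower fence = Q1 − 1.5·IQR = 5.54 − 2.34 = 3.20.
Upper fence = Q3 + 1.5·IQR = 7.10 + 2.34 = 9.44.
2.89 < 3.20 → outlier.
All remaining values lie within [3.20, 9.44].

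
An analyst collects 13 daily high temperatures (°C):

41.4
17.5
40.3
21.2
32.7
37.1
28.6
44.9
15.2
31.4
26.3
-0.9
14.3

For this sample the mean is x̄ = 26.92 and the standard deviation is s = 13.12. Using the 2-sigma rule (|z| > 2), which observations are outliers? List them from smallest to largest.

-0.9

Cutoffs at x̄ ± 2s: 26.92 ± 2·13.12 = [0.68, 53.16].
-0.9: z = -2.12, |z| > 2 → outlier.
Every other value lies within [0.68, 53.16].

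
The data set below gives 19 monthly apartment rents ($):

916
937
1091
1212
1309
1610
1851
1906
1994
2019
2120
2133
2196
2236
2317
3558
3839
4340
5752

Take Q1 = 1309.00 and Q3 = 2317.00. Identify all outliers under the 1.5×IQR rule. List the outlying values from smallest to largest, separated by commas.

IQR = Q3 − Q1 = 2317.00 − 1309.00 = 1008.00.
Lower fence = Q1 − 1.5·IQR = 1309.00 − 1512.00 = -203.00.
Upper fence = Q3 + 1.5·IQR = 2317.00 + 1512.00 = 3829.00.
3839 > 3829.00 → outlier.
4340 > 3829.00 → outlier.
5752 > 3829.00 → outlier.
All remaining values lie within [-203.00, 3829.00].

3839, 4340, 5752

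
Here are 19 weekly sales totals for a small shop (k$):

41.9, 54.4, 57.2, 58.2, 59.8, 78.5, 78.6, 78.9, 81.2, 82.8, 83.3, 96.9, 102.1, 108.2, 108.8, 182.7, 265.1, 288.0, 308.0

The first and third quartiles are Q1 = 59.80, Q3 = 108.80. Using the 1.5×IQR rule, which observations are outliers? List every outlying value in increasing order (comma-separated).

182.7, 265.1, 288.0, 308.0

IQR = Q3 − Q1 = 108.80 − 59.80 = 49.00.
Lower fence = Q1 − 1.5·IQR = 59.80 − 73.50 = -13.70.
Upper fence = Q3 + 1.5·IQR = 108.80 + 73.50 = 182.30.
182.7 > 182.30 → outlier.
265.1 > 182.30 → outlier.
288.0 > 182.30 → outlier.
308.0 > 182.30 → outlier.
All remaining values lie within [-13.70, 182.30].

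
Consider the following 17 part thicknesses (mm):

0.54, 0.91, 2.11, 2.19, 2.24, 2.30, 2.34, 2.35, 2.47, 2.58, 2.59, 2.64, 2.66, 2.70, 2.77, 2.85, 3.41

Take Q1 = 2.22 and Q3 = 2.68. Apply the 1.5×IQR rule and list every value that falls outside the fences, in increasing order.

0.54, 0.91, 3.41

IQR = Q3 − Q1 = 2.68 − 2.22 = 0.46.
Lower fence = Q1 − 1.5·IQR = 2.22 − 0.69 = 1.53.
Upper fence = Q3 + 1.5·IQR = 2.68 + 0.69 = 3.37.
0.54 < 1.53 → outlier.
0.91 < 1.53 → outlier.
3.41 > 3.37 → outlier.
All remaining values lie within [1.53, 3.37].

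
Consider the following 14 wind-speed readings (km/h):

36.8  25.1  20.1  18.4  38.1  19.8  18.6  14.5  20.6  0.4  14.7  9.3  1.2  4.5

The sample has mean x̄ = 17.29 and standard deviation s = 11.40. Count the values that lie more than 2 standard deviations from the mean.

Cutoffs: x̄ ± 2s = [-5.51, 40.09].
Every value lies within the cutoffs.

0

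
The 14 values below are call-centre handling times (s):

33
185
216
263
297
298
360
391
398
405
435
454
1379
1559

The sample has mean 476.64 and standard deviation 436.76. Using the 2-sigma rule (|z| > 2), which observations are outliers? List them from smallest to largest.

1379, 1559

Cutoffs at x̄ ± 2s: 476.64 ± 2·436.76 = [-396.88, 1350.16].
1379: z = 2.07, |z| > 2 → outlier.
1559: z = 2.48, |z| > 2 → outlier.
Every other value lies within [-396.88, 1350.16].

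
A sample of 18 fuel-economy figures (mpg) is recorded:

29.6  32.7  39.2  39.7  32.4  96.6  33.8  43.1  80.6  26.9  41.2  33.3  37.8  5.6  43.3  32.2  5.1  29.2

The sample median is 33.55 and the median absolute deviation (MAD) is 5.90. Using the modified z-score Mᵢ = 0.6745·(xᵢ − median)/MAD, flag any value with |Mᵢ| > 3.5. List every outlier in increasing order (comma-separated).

80.6, 96.6

|Mᵢ| > 3.5 ⇔ |xᵢ − 33.55| > 3.5·5.90/0.6745 = 30.62.
So outliers lie outside [2.93, 64.17].
80.6: M = 5.38 → outlier.
96.6: M = 7.21 → outlier.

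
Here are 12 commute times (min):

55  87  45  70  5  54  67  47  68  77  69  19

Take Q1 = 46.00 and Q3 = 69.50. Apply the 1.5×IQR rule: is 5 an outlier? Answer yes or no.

yes

IQR = Q3 − Q1 = 69.50 − 46.00 = 23.50.
Lower fence = Q1 − 1.5·IQR = 46.00 − 35.25 = 10.75.
Upper fence = Q3 + 1.5·IQR = 69.50 + 35.25 = 104.75.
5 lies below the lower fence.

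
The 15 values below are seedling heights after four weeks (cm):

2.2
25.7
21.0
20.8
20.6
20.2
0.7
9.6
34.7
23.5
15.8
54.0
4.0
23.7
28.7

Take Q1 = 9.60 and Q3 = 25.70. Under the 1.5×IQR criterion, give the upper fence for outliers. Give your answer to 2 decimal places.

49.85

IQR = Q3 − Q1 = 25.70 − 9.60 = 16.10.
Lower fence = Q1 − 1.5·IQR = 9.60 − 24.15 = -14.55.
Upper fence = Q3 + 1.5·IQR = 25.70 + 24.15 = 49.85.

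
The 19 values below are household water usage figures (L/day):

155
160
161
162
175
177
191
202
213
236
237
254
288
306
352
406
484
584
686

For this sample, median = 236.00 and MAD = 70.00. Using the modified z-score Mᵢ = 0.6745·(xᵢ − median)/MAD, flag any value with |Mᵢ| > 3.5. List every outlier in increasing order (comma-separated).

686

|Mᵢ| > 3.5 ⇔ |xᵢ − 236.00| > 3.5·70.00/0.6745 = 363.23.
So outliers lie outside [-127.23, 599.23].
686: M = 4.34 → outlier.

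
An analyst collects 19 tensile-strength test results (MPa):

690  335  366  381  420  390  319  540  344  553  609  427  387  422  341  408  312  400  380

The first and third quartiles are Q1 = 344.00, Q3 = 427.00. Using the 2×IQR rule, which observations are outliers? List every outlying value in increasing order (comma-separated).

609, 690

IQR = Q3 − Q1 = 427.00 − 344.00 = 83.00.
Lower fence = Q1 − 2·IQR = 344.00 − 166.00 = 178.00.
Upper fence = Q3 + 2·IQR = 427.00 + 166.00 = 593.00.
609 > 593.00 → outlier.
690 > 593.00 → outlier.
All remaining values lie within [178.00, 593.00].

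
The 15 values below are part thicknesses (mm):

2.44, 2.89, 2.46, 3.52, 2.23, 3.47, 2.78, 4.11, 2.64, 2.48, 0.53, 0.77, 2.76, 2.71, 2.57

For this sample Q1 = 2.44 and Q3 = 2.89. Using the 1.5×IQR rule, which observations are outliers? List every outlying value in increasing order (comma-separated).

0.53, 0.77, 4.11

IQR = Q3 − Q1 = 2.89 − 2.44 = 0.45.
Lower fence = Q1 − 1.5·IQR = 2.44 − 0.675 = 1.765.
Upper fence = Q3 + 1.5·IQR = 2.89 + 0.675 = 3.565.
0.53 < 1.765 → outlier.
0.77 < 1.765 → outlier.
4.11 > 3.565 → outlier.
All remaining values lie within [1.765, 3.565].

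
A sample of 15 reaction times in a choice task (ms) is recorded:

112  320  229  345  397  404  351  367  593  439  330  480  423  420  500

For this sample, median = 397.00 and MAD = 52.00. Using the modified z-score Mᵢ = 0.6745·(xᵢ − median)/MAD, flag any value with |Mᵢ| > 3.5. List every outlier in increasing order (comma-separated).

|Mᵢ| > 3.5 ⇔ |xᵢ − 397.00| > 3.5·52.00/0.6745 = 269.83.
So outliers lie outside [127.17, 666.83].
112: M = -3.70 → outlier.

112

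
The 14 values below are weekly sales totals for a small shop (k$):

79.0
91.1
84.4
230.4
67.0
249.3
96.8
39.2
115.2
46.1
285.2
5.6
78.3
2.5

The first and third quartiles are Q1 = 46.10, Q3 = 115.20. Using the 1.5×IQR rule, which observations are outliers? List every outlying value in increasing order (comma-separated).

230.4, 249.3, 285.2

IQR = Q3 − Q1 = 115.20 − 46.10 = 69.10.
Lower fence = Q1 − 1.5·IQR = 46.10 − 103.65 = -57.55.
Upper fence = Q3 + 1.5·IQR = 115.20 + 103.65 = 218.85.
230.4 > 218.85 → outlier.
249.3 > 218.85 → outlier.
285.2 > 218.85 → outlier.
All remaining values lie within [-57.55, 218.85].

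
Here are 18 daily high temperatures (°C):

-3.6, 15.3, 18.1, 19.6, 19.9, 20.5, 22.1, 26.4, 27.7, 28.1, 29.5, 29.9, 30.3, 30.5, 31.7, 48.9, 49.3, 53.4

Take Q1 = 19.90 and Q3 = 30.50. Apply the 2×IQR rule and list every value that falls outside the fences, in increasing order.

IQR = Q3 − Q1 = 30.50 − 19.90 = 10.60.
Lower fence = Q1 − 2·IQR = 19.90 − 21.20 = -1.30.
Upper fence = Q3 + 2·IQR = 30.50 + 21.20 = 51.70.
-3.6 < -1.30 → outlier.
53.4 > 51.70 → outlier.
All remaining values lie within [-1.30, 51.70].

-3.6, 53.4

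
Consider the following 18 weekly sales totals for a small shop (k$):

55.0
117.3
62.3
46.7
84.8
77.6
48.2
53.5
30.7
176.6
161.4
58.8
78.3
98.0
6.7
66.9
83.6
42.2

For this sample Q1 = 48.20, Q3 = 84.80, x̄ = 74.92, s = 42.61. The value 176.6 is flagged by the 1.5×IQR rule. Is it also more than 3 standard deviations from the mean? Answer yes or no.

no

z = (176.6 − 74.92) / 42.61 = 2.39.
|z| = 2.39 ≤ 3.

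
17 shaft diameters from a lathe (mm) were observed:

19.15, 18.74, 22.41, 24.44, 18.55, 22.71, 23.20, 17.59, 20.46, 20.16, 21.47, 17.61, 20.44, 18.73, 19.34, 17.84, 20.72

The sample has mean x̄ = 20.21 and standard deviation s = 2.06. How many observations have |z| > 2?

Cutoffs: x̄ ± 2s = [16.09, 24.33].
Outside the cutoffs: 24.44.

1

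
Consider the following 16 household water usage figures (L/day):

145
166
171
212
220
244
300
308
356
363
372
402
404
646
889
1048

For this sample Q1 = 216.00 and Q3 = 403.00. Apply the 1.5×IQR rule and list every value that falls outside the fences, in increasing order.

IQR = Q3 − Q1 = 403.00 − 216.00 = 187.00.
Lower fence = Q1 − 1.5·IQR = 216.00 − 280.50 = -64.50.
Upper fence = Q3 + 1.5·IQR = 403.00 + 280.50 = 683.50.
889 > 683.50 → outlier.
1048 > 683.50 → outlier.
All remaining values lie within [-64.50, 683.50].

889, 1048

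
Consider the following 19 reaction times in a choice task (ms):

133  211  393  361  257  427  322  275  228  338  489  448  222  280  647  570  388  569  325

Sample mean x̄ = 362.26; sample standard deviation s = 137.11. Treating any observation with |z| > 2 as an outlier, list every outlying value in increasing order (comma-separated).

647

Cutoffs at x̄ ± 2s: 362.26 ± 2·137.11 = [88.04, 636.48].
647: z = 2.08, |z| > 2 → outlier.
Every other value lies within [88.04, 636.48].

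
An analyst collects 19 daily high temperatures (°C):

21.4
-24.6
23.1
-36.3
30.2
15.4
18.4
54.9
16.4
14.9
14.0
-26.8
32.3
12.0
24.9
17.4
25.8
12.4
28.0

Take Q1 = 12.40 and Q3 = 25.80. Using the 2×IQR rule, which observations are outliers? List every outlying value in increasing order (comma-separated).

-36.3, -26.8, -24.6, 54.9

IQR = Q3 − Q1 = 25.80 − 12.40 = 13.40.
Lower fence = Q1 − 2·IQR = 12.40 − 26.80 = -14.40.
Upper fence = Q3 + 2·IQR = 25.80 + 26.80 = 52.60.
-36.3 < -14.40 → outlier.
-26.8 < -14.40 → outlier.
-24.6 < -14.40 → outlier.
54.9 > 52.60 → outlier.
All remaining values lie within [-14.40, 52.60].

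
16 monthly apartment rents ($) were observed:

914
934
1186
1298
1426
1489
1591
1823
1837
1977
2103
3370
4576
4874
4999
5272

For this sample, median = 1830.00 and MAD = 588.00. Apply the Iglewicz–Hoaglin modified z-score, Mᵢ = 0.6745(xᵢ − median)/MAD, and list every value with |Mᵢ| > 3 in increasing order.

4576, 4874, 4999, 5272

|Mᵢ| > 3 ⇔ |xᵢ − 1830.00| > 3·588.00/0.6745 = 2615.27.
So outliers lie outside [-785.27, 4445.27].
4576: M = 3.15 → outlier.
4874: M = 3.49 → outlier.
4999: M = 3.64 → outlier.
5272: M = 3.95 → outlier.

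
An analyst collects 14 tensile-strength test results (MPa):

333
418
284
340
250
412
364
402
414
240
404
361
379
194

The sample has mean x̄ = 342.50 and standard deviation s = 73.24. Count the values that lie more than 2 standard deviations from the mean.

1

Cutoffs: x̄ ± 2s = [196.02, 488.98].
Outside the cutoffs: 194.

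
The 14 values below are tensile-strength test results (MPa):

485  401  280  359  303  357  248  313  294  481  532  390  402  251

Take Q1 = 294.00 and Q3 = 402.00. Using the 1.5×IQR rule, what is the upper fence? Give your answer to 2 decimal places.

564.00

IQR = Q3 − Q1 = 402.00 − 294.00 = 108.00.
Lower fence = Q1 − 1.5·IQR = 294.00 − 162.00 = 132.00.
Upper fence = Q3 + 1.5·IQR = 402.00 + 162.00 = 564.00.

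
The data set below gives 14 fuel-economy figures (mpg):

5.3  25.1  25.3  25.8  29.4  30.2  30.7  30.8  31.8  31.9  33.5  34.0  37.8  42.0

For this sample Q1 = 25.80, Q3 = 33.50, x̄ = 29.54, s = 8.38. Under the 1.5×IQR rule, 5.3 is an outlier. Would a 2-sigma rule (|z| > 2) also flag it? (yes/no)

z = (5.3 − 29.54) / 8.38 = -2.89.
|z| = 2.89 > 2.

yes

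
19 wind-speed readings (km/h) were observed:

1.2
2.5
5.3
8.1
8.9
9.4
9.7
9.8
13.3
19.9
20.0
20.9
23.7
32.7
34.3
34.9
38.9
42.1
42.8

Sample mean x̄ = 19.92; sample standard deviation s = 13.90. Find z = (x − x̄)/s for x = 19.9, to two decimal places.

-0.00

z = (19.9 − 19.92) / 13.90 = -0.00.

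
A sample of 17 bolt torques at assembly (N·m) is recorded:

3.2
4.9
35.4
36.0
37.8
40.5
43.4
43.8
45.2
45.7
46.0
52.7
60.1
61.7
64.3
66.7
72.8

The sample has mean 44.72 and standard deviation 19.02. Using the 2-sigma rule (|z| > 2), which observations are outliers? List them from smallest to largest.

3.2, 4.9

Cutoffs at x̄ ± 2s: 44.72 ± 2·19.02 = [6.68, 82.76].
3.2: z = -2.18, |z| > 2 → outlier.
4.9: z = -2.09, |z| > 2 → outlier.
Every other value lies within [6.68, 82.76].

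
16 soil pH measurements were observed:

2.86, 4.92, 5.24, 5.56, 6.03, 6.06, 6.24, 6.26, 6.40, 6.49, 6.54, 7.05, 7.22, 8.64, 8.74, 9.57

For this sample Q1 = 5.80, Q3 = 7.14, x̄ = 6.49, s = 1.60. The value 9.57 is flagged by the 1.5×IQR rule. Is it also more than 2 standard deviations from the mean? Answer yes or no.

z = (9.57 − 6.49) / 1.60 = 1.93.
|z| = 1.93 ≤ 2.

no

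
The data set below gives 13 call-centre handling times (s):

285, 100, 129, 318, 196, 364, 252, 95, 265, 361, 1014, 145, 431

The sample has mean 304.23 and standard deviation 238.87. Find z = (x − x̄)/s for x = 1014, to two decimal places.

z = (1014 − 304.23) / 238.87 = 2.97.

2.97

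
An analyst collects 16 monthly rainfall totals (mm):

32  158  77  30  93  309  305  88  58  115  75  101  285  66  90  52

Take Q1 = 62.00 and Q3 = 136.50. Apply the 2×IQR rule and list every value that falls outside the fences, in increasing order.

IQR = Q3 − Q1 = 136.50 − 62.00 = 74.50.
Lower fence = Q1 − 2·IQR = 62.00 − 149.00 = -87.00.
Upper fence = Q3 + 2·IQR = 136.50 + 149.00 = 285.50.
305 > 285.50 → outlier.
309 > 285.50 → outlier.
All remaining values lie within [-87.00, 285.50].

305, 309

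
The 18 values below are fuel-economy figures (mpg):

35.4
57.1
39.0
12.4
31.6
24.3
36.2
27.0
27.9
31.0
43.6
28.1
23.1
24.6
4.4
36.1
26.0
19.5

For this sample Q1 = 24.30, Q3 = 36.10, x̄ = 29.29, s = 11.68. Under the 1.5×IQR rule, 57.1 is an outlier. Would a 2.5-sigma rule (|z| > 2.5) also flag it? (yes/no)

no

z = (57.1 − 29.29) / 11.68 = 2.38.
|z| = 2.38 ≤ 2.5.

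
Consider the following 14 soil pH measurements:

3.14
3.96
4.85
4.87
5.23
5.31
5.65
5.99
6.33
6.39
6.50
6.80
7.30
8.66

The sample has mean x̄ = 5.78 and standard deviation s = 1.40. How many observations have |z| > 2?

Cutoffs: x̄ ± 2s = [2.98, 8.58].
Outside the cutoffs: 8.66.

1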